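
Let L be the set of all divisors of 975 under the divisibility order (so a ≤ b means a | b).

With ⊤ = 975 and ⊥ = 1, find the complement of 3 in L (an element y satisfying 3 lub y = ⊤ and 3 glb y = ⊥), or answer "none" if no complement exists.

325

Need y with 3 ∨ y = 975 and 3 ∧ y = 1.
Checking each element gives: 325.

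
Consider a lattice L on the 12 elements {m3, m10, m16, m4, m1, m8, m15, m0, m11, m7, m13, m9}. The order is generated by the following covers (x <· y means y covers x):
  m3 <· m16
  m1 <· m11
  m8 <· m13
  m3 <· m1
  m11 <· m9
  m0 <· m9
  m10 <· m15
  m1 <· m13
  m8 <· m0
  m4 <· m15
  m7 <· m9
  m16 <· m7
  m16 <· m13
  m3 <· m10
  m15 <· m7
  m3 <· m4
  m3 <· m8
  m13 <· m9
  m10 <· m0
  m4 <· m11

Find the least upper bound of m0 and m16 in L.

Common upper bounds of {m0, m16}: m9.
The least among these is m9.

m9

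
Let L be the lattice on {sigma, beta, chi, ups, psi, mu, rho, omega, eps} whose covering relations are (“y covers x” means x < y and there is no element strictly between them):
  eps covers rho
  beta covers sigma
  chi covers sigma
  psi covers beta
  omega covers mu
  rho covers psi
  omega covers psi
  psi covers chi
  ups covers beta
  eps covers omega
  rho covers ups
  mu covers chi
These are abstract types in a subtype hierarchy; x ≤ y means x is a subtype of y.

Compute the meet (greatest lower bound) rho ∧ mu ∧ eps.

chi

Common lower bounds of {rho, mu, eps}: chi, sigma.
The greatest among these is chi.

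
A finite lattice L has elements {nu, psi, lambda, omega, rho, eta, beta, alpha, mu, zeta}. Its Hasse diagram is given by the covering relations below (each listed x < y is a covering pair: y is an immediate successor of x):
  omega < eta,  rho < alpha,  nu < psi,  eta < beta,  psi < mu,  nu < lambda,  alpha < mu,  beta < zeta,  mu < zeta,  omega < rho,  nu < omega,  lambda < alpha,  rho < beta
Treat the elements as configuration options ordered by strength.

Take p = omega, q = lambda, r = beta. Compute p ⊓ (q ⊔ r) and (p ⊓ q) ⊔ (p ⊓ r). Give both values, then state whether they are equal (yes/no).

omega; omega; yes

q ⊔ r = zeta, so p ⊓ (q ⊔ r) = omega ⊓ zeta = omega.
p ⊓ q = nu and p ⊓ r = omega, so (p ⊓ q) ⊔ (p ⊓ r) = nu ⊔ omega = omega.
Equal: yes.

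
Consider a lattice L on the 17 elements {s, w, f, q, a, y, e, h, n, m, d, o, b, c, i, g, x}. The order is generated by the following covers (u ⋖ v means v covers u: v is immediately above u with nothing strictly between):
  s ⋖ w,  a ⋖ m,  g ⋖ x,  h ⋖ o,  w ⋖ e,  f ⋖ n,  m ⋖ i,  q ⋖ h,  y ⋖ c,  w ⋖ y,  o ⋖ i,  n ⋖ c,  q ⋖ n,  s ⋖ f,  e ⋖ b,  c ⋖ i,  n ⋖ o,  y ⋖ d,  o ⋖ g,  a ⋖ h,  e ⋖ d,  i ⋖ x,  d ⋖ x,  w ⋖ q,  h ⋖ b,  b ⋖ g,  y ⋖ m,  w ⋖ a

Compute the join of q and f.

n

Common upper bounds of {q, f}: c, g, i, n, o, x.
The least among these is n.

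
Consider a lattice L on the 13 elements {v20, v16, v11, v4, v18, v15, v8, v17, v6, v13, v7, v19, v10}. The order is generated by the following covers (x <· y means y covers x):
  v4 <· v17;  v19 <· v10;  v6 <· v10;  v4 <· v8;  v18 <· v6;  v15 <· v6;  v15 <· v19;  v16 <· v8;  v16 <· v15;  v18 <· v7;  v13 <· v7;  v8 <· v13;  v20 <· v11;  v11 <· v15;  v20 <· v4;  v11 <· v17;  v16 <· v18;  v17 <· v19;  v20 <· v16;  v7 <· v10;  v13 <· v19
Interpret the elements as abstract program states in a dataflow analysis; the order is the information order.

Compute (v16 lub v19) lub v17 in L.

v16 ∨ v19 = v19
v19 ∨ v17 = v19

v19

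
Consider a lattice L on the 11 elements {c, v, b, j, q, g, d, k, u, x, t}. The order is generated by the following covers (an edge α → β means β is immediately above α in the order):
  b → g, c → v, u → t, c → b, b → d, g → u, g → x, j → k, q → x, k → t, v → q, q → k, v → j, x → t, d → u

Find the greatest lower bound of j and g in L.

c

Common lower bounds of {j, g}: c.
The greatest among these is c.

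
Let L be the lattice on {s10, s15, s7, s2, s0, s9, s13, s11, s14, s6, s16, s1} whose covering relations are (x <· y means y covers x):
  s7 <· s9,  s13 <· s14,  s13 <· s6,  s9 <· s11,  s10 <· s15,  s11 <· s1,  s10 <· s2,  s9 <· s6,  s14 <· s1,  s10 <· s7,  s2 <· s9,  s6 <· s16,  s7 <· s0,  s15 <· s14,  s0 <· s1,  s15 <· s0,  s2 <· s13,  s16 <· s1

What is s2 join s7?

s9

Common upper bounds of {s2, s7}: s1, s11, s16, s6, s9.
The least among these is s9.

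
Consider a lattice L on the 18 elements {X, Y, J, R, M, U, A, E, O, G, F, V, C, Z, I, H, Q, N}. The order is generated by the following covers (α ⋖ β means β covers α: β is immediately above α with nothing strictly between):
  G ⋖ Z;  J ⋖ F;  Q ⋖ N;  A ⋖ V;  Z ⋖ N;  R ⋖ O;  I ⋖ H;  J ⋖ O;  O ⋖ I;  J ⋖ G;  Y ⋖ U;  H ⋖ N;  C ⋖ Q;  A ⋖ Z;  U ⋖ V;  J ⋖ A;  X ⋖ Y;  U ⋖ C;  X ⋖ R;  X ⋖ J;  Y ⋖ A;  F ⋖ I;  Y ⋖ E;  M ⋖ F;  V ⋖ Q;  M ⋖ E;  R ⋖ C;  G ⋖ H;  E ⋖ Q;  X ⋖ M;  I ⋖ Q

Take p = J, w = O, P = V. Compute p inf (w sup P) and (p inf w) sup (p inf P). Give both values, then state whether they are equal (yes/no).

w sup P = Q, so p inf (w sup P) = J inf Q = J.
p inf w = J and p inf P = J, so (p inf w) sup (p inf P) = J sup J = J.
Equal: yes.

J; J; yes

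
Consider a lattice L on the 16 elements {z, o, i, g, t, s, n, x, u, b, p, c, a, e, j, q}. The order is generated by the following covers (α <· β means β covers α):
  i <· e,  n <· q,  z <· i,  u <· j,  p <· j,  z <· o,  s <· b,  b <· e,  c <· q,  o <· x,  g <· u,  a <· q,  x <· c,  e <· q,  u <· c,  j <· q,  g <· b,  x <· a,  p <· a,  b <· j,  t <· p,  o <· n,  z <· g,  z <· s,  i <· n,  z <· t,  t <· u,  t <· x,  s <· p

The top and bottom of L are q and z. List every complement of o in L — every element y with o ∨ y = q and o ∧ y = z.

b, e, j

Need y with o ∨ y = q and o ∧ y = z.
Checking each element gives: b, e, j.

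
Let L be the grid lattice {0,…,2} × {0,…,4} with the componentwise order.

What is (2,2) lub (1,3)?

Common upper bounds of {(2,2), (1,3)}: (2,3), (2,4).
The least among these is (2,3).

(2,3)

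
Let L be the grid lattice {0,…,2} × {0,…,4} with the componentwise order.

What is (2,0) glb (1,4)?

In a product of chains, the meet is componentwise min, giving (1,0).

(1,0)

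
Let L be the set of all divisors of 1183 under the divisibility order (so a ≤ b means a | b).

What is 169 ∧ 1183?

169

In the divisibility order, the meet is the greatest common divisor: gcd(169, 1183) = 169.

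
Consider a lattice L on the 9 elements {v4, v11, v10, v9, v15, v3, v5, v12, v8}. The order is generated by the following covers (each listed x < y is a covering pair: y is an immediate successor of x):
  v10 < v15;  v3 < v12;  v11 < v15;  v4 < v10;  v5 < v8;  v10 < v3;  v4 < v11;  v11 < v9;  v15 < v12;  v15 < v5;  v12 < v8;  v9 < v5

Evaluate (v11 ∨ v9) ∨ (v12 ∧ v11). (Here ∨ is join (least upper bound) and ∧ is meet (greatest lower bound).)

v11 ∨ v9 = v9
v12 ∧ v11 = v11
v9 ∨ v11 = v9

v9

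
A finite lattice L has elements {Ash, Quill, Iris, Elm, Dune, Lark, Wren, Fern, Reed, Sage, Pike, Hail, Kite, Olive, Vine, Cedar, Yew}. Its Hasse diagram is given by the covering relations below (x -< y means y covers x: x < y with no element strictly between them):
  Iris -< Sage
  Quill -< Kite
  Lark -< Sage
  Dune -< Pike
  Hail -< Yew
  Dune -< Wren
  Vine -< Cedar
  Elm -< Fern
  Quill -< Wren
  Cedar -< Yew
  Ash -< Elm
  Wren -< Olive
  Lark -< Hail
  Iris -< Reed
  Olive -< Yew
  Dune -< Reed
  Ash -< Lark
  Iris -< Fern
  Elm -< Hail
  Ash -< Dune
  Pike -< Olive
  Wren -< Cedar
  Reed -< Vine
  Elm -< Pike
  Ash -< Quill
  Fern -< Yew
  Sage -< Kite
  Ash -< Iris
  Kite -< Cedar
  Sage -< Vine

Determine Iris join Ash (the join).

Common upper bounds of {Iris, Ash}: Cedar, Fern, Iris, Kite, Reed, Sage, Vine, Yew.
The least among these is Iris.

Iris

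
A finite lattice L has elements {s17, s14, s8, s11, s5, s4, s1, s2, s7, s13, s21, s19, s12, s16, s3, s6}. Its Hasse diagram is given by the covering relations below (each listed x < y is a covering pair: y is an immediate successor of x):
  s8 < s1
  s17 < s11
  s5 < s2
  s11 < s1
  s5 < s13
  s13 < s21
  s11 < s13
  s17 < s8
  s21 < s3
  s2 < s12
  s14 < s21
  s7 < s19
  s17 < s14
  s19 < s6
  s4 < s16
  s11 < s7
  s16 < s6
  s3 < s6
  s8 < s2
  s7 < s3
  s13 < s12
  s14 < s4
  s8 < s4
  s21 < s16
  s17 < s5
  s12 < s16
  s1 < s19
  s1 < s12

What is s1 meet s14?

Common lower bounds of {s1, s14}: s17.
The greatest among these is s17.

s17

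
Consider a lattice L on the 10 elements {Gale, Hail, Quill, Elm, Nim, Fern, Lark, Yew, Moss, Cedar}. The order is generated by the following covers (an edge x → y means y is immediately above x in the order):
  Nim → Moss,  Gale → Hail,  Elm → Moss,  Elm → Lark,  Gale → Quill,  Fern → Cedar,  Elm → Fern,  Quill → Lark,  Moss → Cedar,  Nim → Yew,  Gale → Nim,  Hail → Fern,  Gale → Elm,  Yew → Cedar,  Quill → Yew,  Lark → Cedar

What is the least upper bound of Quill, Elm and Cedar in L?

Cedar

Common upper bounds of {Quill, Elm, Cedar}: Cedar.
The least among these is Cedar.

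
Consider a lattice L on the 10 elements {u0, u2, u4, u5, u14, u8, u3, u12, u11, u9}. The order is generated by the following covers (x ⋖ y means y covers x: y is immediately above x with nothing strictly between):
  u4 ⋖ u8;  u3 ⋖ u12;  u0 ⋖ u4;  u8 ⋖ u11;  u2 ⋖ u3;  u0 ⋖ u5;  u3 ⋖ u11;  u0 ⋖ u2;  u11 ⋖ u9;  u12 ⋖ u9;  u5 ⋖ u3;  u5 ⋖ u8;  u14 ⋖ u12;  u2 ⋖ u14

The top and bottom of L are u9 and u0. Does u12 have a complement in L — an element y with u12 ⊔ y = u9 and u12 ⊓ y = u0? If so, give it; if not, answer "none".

Need y with u12 ∨ y = u9 and u12 ∧ y = u0.
Checking each element gives: u4.

u4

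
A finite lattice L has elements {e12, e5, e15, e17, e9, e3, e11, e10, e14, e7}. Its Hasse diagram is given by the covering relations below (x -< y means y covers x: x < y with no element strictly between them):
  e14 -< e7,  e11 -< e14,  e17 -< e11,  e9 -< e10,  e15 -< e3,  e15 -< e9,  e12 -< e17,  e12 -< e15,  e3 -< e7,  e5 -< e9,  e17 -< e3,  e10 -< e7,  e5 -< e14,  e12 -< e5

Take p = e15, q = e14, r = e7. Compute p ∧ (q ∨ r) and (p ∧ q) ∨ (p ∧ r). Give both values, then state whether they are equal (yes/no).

e15; e15; yes

q ∨ r = e7, so p ∧ (q ∨ r) = e15 ∧ e7 = e15.
p ∧ q = e12 and p ∧ r = e15, so (p ∧ q) ∨ (p ∧ r) = e12 ∨ e15 = e15.
Equal: yes.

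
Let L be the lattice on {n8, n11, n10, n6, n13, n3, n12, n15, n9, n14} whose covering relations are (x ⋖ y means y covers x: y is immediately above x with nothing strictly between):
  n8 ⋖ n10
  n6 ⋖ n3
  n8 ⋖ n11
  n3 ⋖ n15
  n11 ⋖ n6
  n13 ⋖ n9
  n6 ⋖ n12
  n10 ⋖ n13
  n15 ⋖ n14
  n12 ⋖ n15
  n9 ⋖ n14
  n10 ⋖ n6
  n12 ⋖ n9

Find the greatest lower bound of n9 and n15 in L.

Common lower bounds of {n9, n15}: n10, n11, n12, n6, n8.
The greatest among these is n12.

n12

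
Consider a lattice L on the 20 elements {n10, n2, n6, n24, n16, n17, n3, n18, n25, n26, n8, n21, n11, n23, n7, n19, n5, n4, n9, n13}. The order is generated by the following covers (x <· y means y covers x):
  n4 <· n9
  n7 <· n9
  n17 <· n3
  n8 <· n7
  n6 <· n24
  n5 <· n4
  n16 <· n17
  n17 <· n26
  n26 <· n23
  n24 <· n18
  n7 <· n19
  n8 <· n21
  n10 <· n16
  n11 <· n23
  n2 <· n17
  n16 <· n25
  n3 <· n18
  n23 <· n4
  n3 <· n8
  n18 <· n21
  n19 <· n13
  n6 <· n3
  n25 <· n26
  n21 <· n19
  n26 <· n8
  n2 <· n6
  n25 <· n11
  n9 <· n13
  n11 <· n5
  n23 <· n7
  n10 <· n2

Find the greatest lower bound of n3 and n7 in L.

Common lower bounds of {n3, n7}: n10, n16, n17, n2, n3, n6.
The greatest among these is n3.

n3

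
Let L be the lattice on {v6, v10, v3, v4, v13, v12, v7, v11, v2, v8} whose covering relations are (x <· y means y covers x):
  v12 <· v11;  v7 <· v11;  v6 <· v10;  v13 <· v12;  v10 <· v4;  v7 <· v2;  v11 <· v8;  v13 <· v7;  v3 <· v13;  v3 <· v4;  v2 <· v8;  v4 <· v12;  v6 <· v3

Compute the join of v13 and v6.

v13

Common upper bounds of {v13, v6}: v11, v12, v13, v2, v7, v8.
The least among these is v13.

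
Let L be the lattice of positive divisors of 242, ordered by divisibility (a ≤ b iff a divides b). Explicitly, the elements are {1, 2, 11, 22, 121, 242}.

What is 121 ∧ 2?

In the divisibility order, the meet is the greatest common divisor: gcd(121, 2) = 1.

1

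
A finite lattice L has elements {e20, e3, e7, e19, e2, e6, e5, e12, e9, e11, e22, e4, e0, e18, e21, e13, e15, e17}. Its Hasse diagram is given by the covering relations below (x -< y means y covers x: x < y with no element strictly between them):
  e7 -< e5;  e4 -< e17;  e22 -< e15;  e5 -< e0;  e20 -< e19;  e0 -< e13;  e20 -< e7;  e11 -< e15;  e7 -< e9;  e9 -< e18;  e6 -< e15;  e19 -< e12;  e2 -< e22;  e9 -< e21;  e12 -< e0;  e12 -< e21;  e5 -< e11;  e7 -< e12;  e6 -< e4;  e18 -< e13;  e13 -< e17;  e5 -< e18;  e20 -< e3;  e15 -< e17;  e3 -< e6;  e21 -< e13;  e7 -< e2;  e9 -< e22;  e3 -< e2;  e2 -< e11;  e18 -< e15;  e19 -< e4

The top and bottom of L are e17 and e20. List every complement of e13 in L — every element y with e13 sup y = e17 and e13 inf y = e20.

Need y with e13 ∨ y = e17 and e13 ∧ y = e20.
Checking each element gives: e3, e6.

e3, e6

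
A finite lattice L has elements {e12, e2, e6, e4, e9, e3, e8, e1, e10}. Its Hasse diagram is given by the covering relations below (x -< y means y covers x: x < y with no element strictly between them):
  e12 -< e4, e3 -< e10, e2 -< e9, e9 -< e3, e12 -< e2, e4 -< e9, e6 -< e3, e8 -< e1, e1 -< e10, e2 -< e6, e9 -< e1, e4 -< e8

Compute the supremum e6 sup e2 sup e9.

e3

Common upper bounds of {e6, e2, e9}: e10, e3.
The least among these is e3.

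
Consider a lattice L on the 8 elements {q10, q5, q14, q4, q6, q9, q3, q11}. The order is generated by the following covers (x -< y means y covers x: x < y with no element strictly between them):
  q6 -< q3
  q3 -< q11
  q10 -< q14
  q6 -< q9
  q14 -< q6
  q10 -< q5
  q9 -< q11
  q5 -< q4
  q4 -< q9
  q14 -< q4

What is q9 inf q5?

q5

Common lower bounds of {q9, q5}: q10, q5.
The greatest among these is q5.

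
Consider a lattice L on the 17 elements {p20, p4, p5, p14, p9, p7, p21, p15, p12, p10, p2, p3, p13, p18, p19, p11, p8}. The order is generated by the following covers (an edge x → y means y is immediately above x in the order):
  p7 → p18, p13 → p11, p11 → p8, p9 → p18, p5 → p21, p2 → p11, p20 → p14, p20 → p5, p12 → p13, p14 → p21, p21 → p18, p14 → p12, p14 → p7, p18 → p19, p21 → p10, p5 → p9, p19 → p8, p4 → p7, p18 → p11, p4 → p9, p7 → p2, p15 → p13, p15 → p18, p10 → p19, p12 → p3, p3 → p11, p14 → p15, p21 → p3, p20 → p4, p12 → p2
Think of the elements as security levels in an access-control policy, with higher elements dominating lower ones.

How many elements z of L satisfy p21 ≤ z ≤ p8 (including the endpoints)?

The interval [p21, p8] = {p10, p11, p18, p19, p21, p3, p8}, which has 7 elements.

7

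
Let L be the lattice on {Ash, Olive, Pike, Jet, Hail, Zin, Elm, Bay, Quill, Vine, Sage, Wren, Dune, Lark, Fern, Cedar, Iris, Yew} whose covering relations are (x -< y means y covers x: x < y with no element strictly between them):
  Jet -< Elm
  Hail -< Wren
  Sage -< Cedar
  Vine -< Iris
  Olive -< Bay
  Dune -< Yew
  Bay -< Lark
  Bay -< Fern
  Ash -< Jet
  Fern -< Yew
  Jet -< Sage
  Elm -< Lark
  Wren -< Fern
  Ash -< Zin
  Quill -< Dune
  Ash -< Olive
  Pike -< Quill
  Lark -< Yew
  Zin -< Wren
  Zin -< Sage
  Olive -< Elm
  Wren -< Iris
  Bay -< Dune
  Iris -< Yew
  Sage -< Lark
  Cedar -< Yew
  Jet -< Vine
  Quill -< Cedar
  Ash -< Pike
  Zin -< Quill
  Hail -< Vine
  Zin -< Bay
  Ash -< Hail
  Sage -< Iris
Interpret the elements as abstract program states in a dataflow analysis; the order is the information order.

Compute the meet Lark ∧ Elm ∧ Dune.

Olive

Common lower bounds of {Lark, Elm, Dune}: Ash, Olive.
The greatest among these is Olive.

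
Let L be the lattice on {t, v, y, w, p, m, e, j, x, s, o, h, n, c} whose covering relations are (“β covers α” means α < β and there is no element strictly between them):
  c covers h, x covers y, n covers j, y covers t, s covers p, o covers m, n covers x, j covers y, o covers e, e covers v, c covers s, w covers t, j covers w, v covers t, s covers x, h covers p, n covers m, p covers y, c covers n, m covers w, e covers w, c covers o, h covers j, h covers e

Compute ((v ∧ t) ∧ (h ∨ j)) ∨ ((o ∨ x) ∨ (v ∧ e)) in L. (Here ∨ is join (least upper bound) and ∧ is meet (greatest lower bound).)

v ∧ t = t
h ∨ j = h
t ∧ h = t
o ∨ x = c
v ∧ e = v
c ∨ v = c
t ∨ c = c

c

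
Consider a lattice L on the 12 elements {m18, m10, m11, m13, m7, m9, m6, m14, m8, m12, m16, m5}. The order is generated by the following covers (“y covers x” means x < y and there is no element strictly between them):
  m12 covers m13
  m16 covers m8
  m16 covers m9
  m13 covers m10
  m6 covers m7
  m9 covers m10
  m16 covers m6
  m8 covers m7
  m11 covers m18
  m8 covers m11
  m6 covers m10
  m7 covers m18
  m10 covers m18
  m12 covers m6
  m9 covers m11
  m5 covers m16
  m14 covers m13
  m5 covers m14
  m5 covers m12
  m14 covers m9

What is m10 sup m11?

m9

Common upper bounds of {m10, m11}: m14, m16, m5, m9.
The least among these is m9.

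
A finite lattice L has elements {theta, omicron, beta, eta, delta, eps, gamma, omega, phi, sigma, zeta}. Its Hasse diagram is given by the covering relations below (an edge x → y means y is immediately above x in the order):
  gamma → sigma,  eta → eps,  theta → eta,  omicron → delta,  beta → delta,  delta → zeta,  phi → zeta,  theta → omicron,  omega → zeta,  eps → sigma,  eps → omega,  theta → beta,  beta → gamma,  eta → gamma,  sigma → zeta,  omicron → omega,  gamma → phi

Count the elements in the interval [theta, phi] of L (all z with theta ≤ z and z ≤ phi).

5

The interval [theta, phi] = {beta, eta, gamma, phi, theta}, which has 5 elements.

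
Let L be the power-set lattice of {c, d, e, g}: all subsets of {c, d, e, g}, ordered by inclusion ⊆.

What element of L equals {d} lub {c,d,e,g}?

{c,d,e,g}

{d} ∨ {c,d,e,g} = {c,d,e,g}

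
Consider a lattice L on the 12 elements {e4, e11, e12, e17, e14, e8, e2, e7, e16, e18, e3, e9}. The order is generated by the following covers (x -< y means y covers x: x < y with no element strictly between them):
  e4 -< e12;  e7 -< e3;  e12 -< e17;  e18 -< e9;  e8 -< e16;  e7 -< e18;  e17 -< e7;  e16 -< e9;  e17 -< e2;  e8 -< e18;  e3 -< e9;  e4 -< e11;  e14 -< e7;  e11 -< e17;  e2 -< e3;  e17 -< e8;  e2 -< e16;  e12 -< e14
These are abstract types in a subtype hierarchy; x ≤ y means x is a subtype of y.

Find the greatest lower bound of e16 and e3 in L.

Common lower bounds of {e16, e3}: e11, e12, e17, e2, e4.
The greatest among these is e2.

e2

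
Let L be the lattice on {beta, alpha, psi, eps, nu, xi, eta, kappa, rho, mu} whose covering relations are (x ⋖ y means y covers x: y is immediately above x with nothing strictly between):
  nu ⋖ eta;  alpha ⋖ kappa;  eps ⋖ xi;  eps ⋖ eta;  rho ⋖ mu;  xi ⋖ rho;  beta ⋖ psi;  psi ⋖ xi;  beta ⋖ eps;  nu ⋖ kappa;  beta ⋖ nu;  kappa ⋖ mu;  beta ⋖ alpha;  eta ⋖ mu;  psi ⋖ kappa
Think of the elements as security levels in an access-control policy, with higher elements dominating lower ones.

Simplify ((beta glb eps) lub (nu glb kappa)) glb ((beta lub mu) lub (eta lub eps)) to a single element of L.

beta ∧ eps = beta
nu ∧ kappa = nu
beta ∨ nu = nu
beta ∨ mu = mu
eta ∨ eps = eta
mu ∨ eta = mu
nu ∧ mu = nu

nu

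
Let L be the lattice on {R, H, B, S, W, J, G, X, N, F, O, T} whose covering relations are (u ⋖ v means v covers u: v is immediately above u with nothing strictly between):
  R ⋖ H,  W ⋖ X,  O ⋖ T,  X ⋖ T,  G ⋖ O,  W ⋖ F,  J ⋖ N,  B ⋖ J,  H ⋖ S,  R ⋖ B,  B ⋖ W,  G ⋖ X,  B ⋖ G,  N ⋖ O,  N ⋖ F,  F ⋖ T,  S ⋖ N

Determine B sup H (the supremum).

Common upper bounds of {B, H}: F, N, O, T.
The least among these is N.

N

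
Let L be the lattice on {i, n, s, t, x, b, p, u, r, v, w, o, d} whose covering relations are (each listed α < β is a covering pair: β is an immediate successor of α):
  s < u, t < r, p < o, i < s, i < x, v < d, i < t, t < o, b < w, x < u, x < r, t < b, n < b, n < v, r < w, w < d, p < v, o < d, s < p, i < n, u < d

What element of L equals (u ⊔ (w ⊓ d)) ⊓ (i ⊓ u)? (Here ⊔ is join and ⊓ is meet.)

i

w ∧ d = w
u ∨ w = d
i ∧ u = i
d ∧ i = i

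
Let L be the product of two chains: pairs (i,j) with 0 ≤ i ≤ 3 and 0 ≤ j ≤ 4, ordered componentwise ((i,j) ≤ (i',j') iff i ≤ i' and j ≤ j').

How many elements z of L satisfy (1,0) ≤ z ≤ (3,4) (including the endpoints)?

15

The interval [(1,0), (3,4)] = {(1,0), (1,1), (1,2), (1,3), (1,4), (2,0), (2,1), (2,2), (2,3), (2,4), (3,0), (3,1), (3,2), (3,3), (3,4)}, which has 15 elements.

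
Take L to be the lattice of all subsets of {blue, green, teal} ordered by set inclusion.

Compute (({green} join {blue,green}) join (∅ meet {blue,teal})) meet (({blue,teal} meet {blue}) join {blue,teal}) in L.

{blue}

{green} ∨ {blue,green} = {blue,green}
∅ ∧ {blue,teal} = ∅
{blue,green} ∨ ∅ = {blue,green}
{blue,teal} ∧ {blue} = {blue}
{blue} ∨ {blue,teal} = {blue,teal}
{blue,green} ∧ {blue,teal} = {blue}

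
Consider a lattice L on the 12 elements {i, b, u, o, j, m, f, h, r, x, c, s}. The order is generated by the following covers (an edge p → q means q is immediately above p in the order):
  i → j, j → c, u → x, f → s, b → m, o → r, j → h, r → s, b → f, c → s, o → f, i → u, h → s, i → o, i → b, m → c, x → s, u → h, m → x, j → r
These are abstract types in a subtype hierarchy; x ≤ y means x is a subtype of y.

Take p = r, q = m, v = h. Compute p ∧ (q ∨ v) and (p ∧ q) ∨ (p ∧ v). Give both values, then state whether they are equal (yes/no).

r; j; no

q ∨ v = s, so p ∧ (q ∨ v) = r ∧ s = r.
p ∧ q = i and p ∧ v = j, so (p ∧ q) ∨ (p ∧ v) = i ∨ j = j.
Equal: no.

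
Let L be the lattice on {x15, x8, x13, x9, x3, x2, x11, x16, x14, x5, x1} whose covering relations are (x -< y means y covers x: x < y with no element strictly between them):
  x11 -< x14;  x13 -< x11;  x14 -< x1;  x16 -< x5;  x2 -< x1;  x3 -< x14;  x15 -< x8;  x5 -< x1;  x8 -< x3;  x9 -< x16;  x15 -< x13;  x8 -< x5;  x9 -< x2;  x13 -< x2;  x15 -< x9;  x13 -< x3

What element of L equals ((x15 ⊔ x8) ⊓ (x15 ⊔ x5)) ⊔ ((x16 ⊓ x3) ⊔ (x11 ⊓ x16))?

x8

x15 ∨ x8 = x8
x15 ∨ x5 = x5
x8 ∧ x5 = x8
x16 ∧ x3 = x15
x11 ∧ x16 = x15
x15 ∨ x15 = x15
x8 ∨ x15 = x8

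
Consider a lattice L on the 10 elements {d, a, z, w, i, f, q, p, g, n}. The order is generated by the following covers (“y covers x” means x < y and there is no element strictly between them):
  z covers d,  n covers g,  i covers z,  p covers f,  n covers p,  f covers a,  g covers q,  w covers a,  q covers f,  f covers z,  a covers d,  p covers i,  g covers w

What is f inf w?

a

Common lower bounds of {f, w}: a, d.
The greatest among these is a.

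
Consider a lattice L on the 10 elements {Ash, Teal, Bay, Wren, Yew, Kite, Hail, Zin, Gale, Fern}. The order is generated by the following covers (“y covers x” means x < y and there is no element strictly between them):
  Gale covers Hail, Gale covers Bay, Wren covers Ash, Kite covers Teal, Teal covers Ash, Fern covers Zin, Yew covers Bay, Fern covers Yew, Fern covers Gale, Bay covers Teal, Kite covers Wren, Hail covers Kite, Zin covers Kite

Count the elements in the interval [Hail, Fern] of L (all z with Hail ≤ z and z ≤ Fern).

The interval [Hail, Fern] = {Fern, Gale, Hail}, which has 3 elements.

3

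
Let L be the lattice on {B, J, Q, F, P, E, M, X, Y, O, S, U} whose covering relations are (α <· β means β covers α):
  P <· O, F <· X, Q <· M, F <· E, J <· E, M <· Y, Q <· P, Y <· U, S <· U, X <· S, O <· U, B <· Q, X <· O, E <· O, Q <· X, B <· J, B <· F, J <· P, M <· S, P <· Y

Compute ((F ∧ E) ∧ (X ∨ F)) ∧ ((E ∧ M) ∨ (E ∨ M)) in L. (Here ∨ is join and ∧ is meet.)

F ∧ E = F
X ∨ F = X
F ∧ X = F
E ∧ M = B
E ∨ M = U
B ∨ U = U
F ∧ U = F

F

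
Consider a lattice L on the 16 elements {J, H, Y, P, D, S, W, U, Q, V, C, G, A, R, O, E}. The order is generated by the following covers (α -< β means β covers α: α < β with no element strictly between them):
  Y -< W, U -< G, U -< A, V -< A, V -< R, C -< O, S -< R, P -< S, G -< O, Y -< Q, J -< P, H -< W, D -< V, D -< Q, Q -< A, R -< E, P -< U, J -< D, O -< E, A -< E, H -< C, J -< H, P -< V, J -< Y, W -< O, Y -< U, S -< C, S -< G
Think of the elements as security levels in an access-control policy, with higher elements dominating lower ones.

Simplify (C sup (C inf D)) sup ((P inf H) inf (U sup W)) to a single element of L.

C ∧ D = J
C ∨ J = C
P ∧ H = J
U ∨ W = O
J ∧ O = J
C ∨ J = C

C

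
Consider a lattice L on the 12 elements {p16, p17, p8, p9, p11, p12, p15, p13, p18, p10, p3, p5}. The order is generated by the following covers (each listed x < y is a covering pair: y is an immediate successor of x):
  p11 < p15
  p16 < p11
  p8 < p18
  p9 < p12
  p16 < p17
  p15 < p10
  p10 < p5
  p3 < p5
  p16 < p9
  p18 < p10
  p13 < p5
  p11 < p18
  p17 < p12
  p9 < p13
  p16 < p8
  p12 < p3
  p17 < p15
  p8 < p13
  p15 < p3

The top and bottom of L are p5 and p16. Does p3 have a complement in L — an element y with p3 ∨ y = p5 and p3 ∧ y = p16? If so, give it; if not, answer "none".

Need y with p3 ∨ y = p5 and p3 ∧ y = p16.
Checking each element gives: p8.

p8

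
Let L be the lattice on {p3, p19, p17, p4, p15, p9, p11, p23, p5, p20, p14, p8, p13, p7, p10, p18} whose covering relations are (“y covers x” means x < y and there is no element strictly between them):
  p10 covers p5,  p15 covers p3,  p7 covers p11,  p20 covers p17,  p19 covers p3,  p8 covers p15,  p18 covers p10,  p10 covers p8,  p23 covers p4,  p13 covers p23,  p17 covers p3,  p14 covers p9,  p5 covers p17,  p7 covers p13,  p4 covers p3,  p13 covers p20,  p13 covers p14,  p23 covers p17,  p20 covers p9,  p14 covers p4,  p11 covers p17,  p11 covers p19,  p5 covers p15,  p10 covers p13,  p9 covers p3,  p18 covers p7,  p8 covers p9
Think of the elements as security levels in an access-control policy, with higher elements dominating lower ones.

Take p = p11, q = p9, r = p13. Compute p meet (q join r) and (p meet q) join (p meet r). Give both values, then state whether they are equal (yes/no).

p17; p17; yes

q join r = p13, so p meet (q join r) = p11 meet p13 = p17.
p meet q = p3 and p meet r = p17, so (p meet q) join (p meet r) = p3 join p17 = p17.
Equal: yes.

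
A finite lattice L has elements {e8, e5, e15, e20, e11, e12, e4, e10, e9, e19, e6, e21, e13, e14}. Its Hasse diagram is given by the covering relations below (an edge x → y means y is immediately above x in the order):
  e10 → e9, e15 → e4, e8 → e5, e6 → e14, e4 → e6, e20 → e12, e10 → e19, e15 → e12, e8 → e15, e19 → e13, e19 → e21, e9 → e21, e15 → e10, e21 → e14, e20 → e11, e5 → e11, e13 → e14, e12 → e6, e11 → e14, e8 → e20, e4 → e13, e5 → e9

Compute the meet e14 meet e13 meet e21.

Common lower bounds of {e14, e13, e21}: e10, e15, e19, e8.
The greatest among these is e19.

e19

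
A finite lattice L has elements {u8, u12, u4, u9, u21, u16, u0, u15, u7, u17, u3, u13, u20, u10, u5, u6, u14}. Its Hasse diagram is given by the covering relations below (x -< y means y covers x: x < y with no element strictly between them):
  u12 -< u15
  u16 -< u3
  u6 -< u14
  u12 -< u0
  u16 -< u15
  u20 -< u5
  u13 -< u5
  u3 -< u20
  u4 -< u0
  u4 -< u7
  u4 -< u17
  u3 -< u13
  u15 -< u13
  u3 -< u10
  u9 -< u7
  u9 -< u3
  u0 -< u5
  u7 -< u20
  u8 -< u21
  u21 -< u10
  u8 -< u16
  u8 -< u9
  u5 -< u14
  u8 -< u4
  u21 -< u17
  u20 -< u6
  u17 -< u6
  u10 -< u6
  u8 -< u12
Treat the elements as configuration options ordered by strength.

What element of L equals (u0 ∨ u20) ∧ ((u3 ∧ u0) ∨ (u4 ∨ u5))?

u5

u0 ∨ u20 = u5
u3 ∧ u0 = u8
u4 ∨ u5 = u5
u8 ∨ u5 = u5
u5 ∧ u5 = u5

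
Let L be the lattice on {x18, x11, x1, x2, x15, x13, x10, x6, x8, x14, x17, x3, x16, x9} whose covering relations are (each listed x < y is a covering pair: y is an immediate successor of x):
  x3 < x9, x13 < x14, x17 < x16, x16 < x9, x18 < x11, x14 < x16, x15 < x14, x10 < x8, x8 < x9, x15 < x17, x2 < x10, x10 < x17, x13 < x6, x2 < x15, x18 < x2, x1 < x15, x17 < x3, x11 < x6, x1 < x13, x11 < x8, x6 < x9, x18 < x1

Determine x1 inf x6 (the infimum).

Common lower bounds of {x1, x6}: x1, x18.
The greatest among these is x1.

x1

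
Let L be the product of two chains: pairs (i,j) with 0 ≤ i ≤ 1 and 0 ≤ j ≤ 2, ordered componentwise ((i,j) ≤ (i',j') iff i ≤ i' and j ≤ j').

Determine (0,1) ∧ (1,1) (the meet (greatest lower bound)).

(0,1)

In a product of chains, the meet is componentwise min, giving (0,1).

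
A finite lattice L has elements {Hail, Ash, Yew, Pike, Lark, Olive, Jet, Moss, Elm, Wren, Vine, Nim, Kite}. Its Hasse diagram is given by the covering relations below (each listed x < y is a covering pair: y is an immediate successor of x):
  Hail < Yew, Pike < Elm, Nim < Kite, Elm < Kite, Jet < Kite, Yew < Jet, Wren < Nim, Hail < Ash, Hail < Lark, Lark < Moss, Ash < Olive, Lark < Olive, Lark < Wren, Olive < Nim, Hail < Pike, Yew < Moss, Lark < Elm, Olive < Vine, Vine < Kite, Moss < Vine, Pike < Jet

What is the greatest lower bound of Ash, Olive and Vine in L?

Common lower bounds of {Ash, Olive, Vine}: Ash, Hail.
The greatest among these is Ash.

Ash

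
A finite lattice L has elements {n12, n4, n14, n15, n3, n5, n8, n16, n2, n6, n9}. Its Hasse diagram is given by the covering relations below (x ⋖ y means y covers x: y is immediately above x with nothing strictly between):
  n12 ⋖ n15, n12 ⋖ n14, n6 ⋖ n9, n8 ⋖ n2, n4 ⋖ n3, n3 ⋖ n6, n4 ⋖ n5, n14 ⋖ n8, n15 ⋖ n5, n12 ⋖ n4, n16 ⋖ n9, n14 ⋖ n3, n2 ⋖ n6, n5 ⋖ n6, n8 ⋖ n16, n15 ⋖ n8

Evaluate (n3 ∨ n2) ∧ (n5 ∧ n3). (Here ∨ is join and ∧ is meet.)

n3 ∨ n2 = n6
n5 ∧ n3 = n4
n6 ∧ n4 = n4

n4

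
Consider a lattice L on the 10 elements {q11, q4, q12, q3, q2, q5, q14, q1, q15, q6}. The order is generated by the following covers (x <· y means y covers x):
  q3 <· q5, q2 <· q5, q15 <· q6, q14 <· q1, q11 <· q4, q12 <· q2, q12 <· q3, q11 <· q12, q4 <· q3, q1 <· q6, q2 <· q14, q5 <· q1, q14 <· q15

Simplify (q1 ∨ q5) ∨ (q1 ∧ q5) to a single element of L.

q1 ∨ q5 = q1
q1 ∧ q5 = q5
q1 ∨ q5 = q1

q1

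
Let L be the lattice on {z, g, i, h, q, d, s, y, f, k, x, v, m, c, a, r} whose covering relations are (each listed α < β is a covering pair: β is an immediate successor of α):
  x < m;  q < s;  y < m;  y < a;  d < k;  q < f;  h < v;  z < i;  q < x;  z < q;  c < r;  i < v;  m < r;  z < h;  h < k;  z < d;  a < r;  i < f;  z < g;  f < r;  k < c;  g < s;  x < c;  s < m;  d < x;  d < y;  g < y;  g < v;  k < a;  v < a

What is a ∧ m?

Common lower bounds of {a, m}: d, g, y, z.
The greatest among these is y.

y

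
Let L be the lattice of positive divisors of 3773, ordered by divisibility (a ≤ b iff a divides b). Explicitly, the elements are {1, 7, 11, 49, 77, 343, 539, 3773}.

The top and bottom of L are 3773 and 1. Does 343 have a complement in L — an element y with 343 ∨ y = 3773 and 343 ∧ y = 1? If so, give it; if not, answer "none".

Need y with 343 ∨ y = 3773 and 343 ∧ y = 1.
Checking each element gives: 11.

11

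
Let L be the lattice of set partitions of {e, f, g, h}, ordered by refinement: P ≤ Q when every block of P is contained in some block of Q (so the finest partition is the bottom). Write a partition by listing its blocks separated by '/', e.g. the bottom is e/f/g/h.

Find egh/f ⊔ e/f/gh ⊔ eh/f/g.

egh/f

The join of egh/f, e/f/gh, eh/f/g merges any blocks that overlap across the partitions, giving egh/f.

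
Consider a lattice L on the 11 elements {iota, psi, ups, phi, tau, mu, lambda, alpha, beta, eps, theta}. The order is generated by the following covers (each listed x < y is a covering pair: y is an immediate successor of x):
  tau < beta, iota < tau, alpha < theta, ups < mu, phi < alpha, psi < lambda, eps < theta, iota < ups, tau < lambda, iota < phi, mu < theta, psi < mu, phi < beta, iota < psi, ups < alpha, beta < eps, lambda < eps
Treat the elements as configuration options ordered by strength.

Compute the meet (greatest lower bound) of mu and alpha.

Common lower bounds of {mu, alpha}: iota, ups.
The greatest among these is ups.

ups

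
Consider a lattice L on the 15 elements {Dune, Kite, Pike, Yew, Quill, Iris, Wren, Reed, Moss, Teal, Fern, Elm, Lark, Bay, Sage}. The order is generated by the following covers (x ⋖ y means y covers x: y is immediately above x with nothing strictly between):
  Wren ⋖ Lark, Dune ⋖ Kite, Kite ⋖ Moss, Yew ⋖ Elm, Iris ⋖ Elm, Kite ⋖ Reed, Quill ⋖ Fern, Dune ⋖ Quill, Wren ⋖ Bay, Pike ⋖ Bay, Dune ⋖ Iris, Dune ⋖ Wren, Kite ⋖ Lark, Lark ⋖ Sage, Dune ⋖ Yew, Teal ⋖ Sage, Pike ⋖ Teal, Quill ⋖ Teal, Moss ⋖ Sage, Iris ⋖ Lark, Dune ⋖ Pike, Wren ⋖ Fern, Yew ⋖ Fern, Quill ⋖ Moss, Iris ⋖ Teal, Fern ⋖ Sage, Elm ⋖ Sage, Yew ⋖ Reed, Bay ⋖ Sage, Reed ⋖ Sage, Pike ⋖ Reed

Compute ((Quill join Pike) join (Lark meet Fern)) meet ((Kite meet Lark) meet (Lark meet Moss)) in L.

Kite

Quill ∨ Pike = Teal
Lark ∧ Fern = Wren
Teal ∨ Wren = Sage
Kite ∧ Lark = Kite
Lark ∧ Moss = Kite
Kite ∧ Kite = Kite
Sage ∧ Kite = Kite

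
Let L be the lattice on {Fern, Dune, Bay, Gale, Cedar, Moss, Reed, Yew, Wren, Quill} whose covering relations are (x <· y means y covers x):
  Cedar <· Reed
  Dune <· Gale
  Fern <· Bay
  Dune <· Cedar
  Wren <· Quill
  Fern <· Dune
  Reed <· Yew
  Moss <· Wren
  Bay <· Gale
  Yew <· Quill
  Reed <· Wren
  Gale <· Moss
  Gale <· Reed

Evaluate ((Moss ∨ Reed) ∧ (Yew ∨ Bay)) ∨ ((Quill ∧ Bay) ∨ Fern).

Moss ∨ Reed = Wren
Yew ∨ Bay = Yew
Wren ∧ Yew = Reed
Quill ∧ Bay = Bay
Bay ∨ Fern = Bay
Reed ∨ Bay = Reed

Reed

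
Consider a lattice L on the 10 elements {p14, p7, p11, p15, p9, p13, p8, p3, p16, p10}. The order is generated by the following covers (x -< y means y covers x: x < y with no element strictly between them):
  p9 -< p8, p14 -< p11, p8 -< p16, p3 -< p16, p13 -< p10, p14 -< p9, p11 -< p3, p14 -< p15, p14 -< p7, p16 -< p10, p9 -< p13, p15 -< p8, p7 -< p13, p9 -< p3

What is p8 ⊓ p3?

Common lower bounds of {p8, p3}: p14, p9.
The greatest among these is p9.

p9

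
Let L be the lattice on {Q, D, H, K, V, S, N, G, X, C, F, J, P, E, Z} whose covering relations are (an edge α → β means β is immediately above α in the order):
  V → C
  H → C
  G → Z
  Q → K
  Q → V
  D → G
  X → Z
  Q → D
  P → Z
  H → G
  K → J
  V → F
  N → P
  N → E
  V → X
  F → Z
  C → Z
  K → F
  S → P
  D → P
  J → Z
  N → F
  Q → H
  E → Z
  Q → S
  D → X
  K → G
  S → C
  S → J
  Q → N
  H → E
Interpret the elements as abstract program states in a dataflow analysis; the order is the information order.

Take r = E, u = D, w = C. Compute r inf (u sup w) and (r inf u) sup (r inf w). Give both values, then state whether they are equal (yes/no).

E; H; no

u sup w = Z, so r inf (u sup w) = E inf Z = E.
r inf u = Q and r inf w = H, so (r inf u) sup (r inf w) = Q sup H = H.
Equal: no.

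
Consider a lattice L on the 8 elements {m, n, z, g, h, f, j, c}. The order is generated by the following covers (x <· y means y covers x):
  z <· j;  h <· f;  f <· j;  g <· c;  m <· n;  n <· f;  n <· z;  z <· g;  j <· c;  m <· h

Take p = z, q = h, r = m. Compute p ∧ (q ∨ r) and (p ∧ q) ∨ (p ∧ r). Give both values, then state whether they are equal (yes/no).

q ∨ r = h, so p ∧ (q ∨ r) = z ∧ h = m.
p ∧ q = m and p ∧ r = m, so (p ∧ q) ∨ (p ∧ r) = m ∨ m = m.
Equal: yes.

m; m; yes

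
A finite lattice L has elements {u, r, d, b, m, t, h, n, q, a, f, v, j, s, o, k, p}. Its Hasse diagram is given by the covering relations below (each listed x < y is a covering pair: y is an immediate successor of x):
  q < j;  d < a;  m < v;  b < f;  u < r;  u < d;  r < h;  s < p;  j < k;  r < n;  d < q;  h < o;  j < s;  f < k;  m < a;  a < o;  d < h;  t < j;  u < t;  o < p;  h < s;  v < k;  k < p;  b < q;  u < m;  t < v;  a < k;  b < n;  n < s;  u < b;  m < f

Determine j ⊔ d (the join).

Common upper bounds of {j, d}: j, k, p, s.
The least among these is j.

j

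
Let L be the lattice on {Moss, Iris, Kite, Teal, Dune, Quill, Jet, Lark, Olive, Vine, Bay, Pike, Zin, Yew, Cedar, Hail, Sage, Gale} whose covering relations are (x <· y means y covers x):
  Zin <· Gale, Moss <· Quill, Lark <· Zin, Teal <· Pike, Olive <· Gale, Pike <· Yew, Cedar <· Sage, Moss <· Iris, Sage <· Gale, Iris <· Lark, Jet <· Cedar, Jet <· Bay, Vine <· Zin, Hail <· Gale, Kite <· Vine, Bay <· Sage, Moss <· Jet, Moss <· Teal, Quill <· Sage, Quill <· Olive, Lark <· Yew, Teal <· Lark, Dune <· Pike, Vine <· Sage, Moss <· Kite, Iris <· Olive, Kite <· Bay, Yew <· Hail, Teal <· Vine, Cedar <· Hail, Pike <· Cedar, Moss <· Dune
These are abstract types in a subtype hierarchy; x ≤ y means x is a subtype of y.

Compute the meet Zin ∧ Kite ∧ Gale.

Common lower bounds of {Zin, Kite, Gale}: Kite, Moss.
The greatest among these is Kite.

Kite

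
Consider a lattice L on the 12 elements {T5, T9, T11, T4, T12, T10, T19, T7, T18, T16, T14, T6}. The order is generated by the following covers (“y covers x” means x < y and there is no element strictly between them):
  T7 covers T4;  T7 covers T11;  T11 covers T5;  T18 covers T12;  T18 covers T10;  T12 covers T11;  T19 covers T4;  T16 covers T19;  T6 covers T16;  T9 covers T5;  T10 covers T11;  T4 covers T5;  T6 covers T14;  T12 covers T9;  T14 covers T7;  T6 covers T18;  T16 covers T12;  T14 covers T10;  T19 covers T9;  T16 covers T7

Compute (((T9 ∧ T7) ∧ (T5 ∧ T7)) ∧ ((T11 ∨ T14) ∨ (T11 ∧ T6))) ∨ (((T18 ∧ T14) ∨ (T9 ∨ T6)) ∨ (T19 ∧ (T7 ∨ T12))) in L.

T6

T9 ∧ T7 = T5
T5 ∧ T7 = T5
T5 ∧ T5 = T5
T11 ∨ T14 = T14
T11 ∧ T6 = T11
T14 ∨ T11 = T14
T5 ∧ T14 = T5
T18 ∧ T14 = T10
T9 ∨ T6 = T6
T10 ∨ T6 = T6
T7 ∨ T12 = T16
T19 ∧ T16 = T19
T6 ∨ T19 = T6
T5 ∨ T6 = T6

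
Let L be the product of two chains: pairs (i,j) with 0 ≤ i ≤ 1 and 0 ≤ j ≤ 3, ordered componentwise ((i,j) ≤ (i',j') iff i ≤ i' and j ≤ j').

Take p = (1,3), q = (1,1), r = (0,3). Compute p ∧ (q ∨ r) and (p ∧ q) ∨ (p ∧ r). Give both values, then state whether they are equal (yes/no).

(1,3); (1,3); yes

q ∨ r = (1,3), so p ∧ (q ∨ r) = (1,3) ∧ (1,3) = (1,3).
p ∧ q = (1,1) and p ∧ r = (0,3), so (p ∧ q) ∨ (p ∧ r) = (1,1) ∨ (0,3) = (1,3).
Equal: yes.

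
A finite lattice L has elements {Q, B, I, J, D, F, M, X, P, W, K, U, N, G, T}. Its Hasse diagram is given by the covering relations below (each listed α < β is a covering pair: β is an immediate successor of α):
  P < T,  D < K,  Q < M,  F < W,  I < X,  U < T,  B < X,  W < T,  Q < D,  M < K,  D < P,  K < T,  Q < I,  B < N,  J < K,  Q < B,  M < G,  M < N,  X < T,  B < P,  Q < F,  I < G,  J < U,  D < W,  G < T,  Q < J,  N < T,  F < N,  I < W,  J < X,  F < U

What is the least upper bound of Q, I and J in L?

Common upper bounds of {Q, I, J}: T, X.
The least among these is X.

X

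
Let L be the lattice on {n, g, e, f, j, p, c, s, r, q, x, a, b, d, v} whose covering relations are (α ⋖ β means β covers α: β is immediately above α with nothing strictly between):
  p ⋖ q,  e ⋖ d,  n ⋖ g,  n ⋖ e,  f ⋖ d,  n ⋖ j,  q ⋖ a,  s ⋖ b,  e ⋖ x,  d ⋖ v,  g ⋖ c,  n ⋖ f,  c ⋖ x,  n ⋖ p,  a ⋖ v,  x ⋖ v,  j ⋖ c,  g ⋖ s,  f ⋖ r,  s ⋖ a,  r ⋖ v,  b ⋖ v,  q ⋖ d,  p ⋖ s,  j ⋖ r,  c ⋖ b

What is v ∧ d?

d

Common lower bounds of {v, d}: d, e, f, n, p, q.
The greatest among these is d.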